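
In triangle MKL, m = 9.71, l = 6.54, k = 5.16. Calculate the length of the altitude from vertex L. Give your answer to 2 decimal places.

Semiperimeter s = (9.71 + 5.16 + 6.54)/2 = 10.705.
Heron's formula: area = √(10.705·0.995·5.545·4.165) ≈ 15.684.
The altitude from L has length 2·area/l ≈ 4.7964.

h_L ≈ 4.80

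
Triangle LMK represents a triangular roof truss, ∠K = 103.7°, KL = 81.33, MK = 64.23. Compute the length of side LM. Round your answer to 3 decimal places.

114.954

By the law of cosines, LM² = MK² + KL² − 2·MK·KL·cos K = 13214, so LM ≈ 114.95.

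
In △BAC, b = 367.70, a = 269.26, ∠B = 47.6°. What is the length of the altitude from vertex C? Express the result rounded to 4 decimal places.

h_C ≈ 198.8365

Law of sines: sin A = a·sin B/b ≈ 0.54076.
Since b ≥ a, only the acute value applies: ∠A ≈ 32.74°.
Then ∠C = 180° − ∠B − ∠A ≈ 99.66°.
Law of sines gives c = b·sin C/sin B ≈ 490.86.
Area = ½·b·a·sin C ≈ 48801.
The altitude from C has length 2·area/c ≈ 198.84.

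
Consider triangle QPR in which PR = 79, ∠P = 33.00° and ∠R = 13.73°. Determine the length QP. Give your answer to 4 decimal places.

25.7514

The third angle is ∠Q = 180° − ∠P − ∠R = 133.27°.
Law of sines: QP = PR·sin R/sin Q ≈ 25.751.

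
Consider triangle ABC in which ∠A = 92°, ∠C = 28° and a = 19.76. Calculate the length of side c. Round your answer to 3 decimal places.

The third angle is ∠B = 180° − ∠C − ∠A = 60.00°.
Law of sines: c = a·sin C/sin A ≈ 9.2824.

9.282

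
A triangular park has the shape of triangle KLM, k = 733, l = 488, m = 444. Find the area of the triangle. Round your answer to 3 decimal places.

Semiperimeter s = (733 + 488 + 444)/2 = 832.5.
Heron's formula: area = √(832.5·99.5·344.5·388.5) ≈ 1.0529e+05.

105291.615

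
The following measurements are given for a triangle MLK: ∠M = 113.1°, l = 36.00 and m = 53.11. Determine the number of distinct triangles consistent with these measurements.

l·sin M = 36.00·sin(113.1°) ≈ 33.11.
Since ∠M is not acute, a triangle exists only if m > l; here m > l, so there is exactly one triangle.

1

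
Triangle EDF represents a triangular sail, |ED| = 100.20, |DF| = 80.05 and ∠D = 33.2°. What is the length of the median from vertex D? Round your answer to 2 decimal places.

By the law of cosines, |FE|² = |ED|² + |DF|² − 2·|ED|·|DF|·cos D = 3024.7, so |FE| ≈ 54.997.
Median from D: ½√(2·|ED|² + 2·|DF|² − |FE|²) ≈ 86.417.

m_D ≈ 86.42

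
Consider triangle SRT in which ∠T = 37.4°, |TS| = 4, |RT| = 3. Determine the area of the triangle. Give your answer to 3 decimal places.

area ≈ 3.644

Area = ½·|RT|·|TS|·sin T ≈ 3.6443.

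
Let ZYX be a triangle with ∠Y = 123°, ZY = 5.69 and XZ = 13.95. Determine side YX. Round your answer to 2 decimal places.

10.01

Law of sines: sin X = ZY·sin Y/XZ ≈ 0.34208.
Since XZ ≥ ZY, only the acute value applies: ∠X ≈ 20.00°.
Then ∠Z = 180° − ∠Y − ∠X ≈ 37.00°.
Law of sines gives YX = XZ·sin Z/sin Y ≈ 10.009.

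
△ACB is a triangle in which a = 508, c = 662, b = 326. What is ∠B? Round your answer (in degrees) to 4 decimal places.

∠B ≈ 28.6875°

By the law of cosines, cos B = (a² + c² − b²) / (2·a·c) ≈ 0.87725, so ∠B ≈ 28.69°.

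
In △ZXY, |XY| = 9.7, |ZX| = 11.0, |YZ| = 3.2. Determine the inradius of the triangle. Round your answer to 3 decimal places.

Semiperimeter s = (9.7 + 3.2 + 11)/2 = 11.95.
Heron's formula: area = √(11.95·2.25·8.75·0.95) ≈ 14.95.
Inradius = area/s = 14.95/11.95 ≈ 1.251.

1.251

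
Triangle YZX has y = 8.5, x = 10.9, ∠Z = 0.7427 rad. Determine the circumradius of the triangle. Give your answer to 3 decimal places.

5.461

By the law of cosines, z² = x² + y² − 2·x·y·cos Z = 54.56, so z ≈ 7.3864.
Area = ½·x·y·sin Z ≈ 31.329.
Circumradius = z/(2 sin Z) ≈ 5.4611.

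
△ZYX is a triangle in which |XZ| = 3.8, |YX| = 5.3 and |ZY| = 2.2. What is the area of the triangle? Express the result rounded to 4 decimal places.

3.5527

Semiperimeter s = (5.3 + 3.8 + 2.2)/2 = 5.65.
Heron's formula: area = √(5.65·0.35·1.85·3.45) ≈ 3.5527.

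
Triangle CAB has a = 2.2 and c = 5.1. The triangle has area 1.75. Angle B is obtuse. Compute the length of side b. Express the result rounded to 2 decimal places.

From area = ½·c·a·sin B, we get sin B = 2·area/(c·a) ≈ 0.31194.
Taking the obtuse solution, ∠B ≈ 161.82°.
Law of cosines then gives b ≈ 7.2229.

7.22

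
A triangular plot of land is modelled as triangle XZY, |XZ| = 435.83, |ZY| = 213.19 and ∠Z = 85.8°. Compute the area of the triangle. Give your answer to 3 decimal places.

area ≈ 46332.537

Area = ½·|XZ|·|ZY|·sin Z ≈ 46333.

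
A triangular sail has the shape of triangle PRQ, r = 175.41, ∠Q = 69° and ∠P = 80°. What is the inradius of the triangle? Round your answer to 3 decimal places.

The third angle is ∠R = 180° − ∠Q − ∠P = 31.00°.
Law of sines: p = r·sin P/sin R ≈ 335.4.
Law of sines: q = r·sin Q/sin R ≈ 317.96.
Area = ½·r·p·sin Q ≈ 27463.
Semiperimeter s = (335.4+175.41+317.96)/2 = 414.38.
Inradius = area/s = 27463/414.38 ≈ 66.273.

66.273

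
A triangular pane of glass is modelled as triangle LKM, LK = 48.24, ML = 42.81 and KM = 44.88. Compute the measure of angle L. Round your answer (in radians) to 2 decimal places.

1.02

By the law of cosines, cos L = (ML² + LK² − KM²) / (2·ML·LK) ≈ 0.51947, so ∠L ≈ 1.025 rad.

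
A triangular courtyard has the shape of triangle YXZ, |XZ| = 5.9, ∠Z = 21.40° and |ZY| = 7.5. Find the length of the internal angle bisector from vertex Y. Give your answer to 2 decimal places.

By the law of cosines, |YX|² = |XZ|² + |ZY|² − 2·|XZ|·|ZY|·cos Z = 8.6616, so |YX| ≈ 2.9431.
Law of cosines again: cos Y = (|ZY|² + |YX|² − |XZ|²)/(2·|ZY|·|YX|) ≈ 0.68187, so ∠Y ≈ 47.01°.
The bisector from Y has length 2·|ZY|·|YX|·cos(∠Y/2)/(|ZY|+|YX|) ≈ 3.8765.

t_Y ≈ 3.88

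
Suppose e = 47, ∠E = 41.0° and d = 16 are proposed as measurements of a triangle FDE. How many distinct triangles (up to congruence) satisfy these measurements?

d·sin E = 16·sin(41.0°) ≈ 10.5.
Since e ≥ d, exactly one triangle exists.

1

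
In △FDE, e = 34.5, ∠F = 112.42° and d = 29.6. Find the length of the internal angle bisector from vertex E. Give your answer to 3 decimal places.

By the law of cosines, f² = d² + e² − 2·d·e·cos F = 2845.4, so f ≈ 53.342.
Law of cosines again: cos E = (f² + d² − e²)/(2·f·d) ≈ 0.80158, so ∠E ≈ 36.72°.
The bisector from E has length 2·f·d·cos(∠E/2)/(f+d) ≈ 36.135.

36.135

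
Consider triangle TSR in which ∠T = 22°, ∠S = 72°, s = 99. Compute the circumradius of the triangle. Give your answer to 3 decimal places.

The third angle is ∠R = 180° − ∠T − ∠S = 86.00°.
Law of sines: t = s·sin T/sin S ≈ 38.995.
Law of sines: r = s·sin R/sin S ≈ 103.84.
Circumradius = s/(2 sin S) ≈ 52.047.

52.047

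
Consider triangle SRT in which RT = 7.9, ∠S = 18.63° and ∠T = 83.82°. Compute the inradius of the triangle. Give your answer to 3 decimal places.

3.349

The third angle is ∠R = 180° − ∠T − ∠S = 77.55°.
Law of sines: TS = RT·sin R/sin S ≈ 24.148.
Law of sines: SR = RT·sin T/sin S ≈ 24.586.
Area = ½·RT·TS·sin T ≈ 94.83.
Semiperimeter s = (7.9+24.148+24.586)/2 = 28.317.
Inradius = area/s = 94.83/28.317 ≈ 3.3489.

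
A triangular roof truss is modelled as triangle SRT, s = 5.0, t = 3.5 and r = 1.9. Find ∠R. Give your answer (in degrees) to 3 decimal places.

∠R ≈ 16.025°

By the law of cosines, cos R = (t² + s² − r²) / (2·t·s) ≈ 0.96114, so ∠R ≈ 16.02°.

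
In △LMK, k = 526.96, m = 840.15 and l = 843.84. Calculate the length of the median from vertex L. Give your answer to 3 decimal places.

Median from L: ½√(2·m² + 2·k² − l²) ≈ 560.14.

560.137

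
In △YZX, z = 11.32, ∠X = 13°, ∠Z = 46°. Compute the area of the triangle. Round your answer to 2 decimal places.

17.17

The third angle is ∠Y = 180° − ∠Z − ∠X = 121.00°.
Law of sines: y = z·sin Y/sin Z ≈ 13.489.
Law of sines: x = z·sin X/sin Z ≈ 3.54.
Area = ½·z·y·sin X ≈ 17.174.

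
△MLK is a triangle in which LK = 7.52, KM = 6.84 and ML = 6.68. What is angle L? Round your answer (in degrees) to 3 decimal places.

∠L ≈ 57.225°

By the law of cosines, cos L = (ML² + LK² − KM²) / (2·ML·LK) ≈ 0.54134, so ∠L ≈ 57.22°.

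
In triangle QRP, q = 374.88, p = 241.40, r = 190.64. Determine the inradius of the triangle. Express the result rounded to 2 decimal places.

49.43

Semiperimeter s = (374.88 + 190.64 + 241.4)/2 = 403.46.
Heron's formula: area = √(403.46·28.58·212.82·162.06) ≈ 19942.
Inradius = area/s = 19942/403.46 ≈ 49.428.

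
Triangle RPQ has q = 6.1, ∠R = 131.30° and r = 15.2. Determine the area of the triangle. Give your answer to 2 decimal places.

Law of sines: sin Q = q·sin R/r ≈ 0.30149.
Since r ≥ q, only the acute value applies: ∠Q ≈ 17.55°.
Then ∠P = 180° − ∠R − ∠Q ≈ 31.15°.
Law of sines gives p = r·sin P/sin R ≈ 10.467.
Area = ½·r·q·sin P ≈ 23.983.

area ≈ 23.98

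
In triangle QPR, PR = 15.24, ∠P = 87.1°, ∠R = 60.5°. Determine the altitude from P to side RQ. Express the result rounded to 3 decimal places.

The third angle is ∠Q = 180° − ∠P − ∠R = 32.40°.
Law of sines: RQ = PR·sin P/sin Q ≈ 28.406.
Law of sines: QP = PR·sin R/sin Q ≈ 24.755.
Area = ½·PR·RQ·sin R ≈ 188.39.
The altitude from P has length 2·area/RQ ≈ 13.264.

h_P ≈ 13.264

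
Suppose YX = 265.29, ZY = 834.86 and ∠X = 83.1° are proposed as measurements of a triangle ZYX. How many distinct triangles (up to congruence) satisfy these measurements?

YX·sin X = 265.29·sin(83.1°) ≈ 263.4.
Since ZY ≥ YX, exactly one triangle exists.

1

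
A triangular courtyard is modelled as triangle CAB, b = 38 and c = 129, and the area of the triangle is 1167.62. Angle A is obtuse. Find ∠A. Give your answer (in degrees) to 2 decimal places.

From area = ½·b·c·sin A, we get sin A = 2·area/(b·c) ≈ 0.47639.
Taking the obtuse solution, ∠A ≈ 151.55°.

151.55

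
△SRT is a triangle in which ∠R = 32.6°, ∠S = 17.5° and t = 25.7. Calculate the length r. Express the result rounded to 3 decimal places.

18.049

The third angle is ∠T = 180° − ∠S − ∠R = 129.90°.
Law of sines: r = t·sin R/sin T ≈ 18.049.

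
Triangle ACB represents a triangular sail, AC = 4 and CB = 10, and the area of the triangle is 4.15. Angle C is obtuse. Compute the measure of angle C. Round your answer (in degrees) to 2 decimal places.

168.02

From area = ½·AC·CB·sin C, we get sin C = 2·area/(AC·CB) ≈ 0.20750.
Taking the obtuse solution, ∠C ≈ 168.02°.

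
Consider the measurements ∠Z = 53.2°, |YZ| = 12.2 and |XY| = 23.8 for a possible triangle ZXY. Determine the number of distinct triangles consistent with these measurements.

|YZ|·sin Z = 12.2·sin(53.2°) ≈ 9.769.
Since |XY| ≥ |YZ|, exactly one triangle exists.

1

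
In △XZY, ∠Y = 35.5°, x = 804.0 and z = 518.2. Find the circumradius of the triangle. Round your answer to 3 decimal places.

By the law of cosines, y² = x² + z² − 2·x·z·cos Y = 2.3657e+05, so y ≈ 486.39.
Area = ½·x·z·sin Y ≈ 1.2097e+05.
Circumradius = y/(2 sin Y) ≈ 418.79.

418.792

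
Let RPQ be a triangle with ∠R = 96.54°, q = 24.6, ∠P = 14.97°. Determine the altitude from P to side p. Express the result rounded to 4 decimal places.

The third angle is ∠Q = 180° − ∠R − ∠P = 68.49°.
Law of sines: r = q·sin R/sin Q ≈ 26.269.
Law of sines: p = q·sin P/sin Q ≈ 6.8302.
Area = ½·q·r·sin P ≈ 83.465.
The altitude from P has length 2·area/p ≈ 24.44.

h_P ≈ 24.4399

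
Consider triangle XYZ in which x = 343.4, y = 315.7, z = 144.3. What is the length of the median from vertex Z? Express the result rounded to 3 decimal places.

Median from Z: ½√(2·x² + 2·y² − z²) ≈ 321.85.

m_Z ≈ 321.853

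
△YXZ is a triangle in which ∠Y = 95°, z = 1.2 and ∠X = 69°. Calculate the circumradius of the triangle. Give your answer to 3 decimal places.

2.177

The third angle is ∠Z = 180° − ∠Y − ∠X = 16.00°.
Law of sines: y = z·sin Y/sin Z ≈ 4.337.
Law of sines: x = z·sin X/sin Z ≈ 4.0644.
Circumradius = z/(2 sin Z) ≈ 2.1768.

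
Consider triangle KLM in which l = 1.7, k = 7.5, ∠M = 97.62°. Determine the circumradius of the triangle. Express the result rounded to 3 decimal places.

By the law of cosines, m² = k² + l² − 2·k·l·cos M = 62.521, so m ≈ 7.907.
Area = ½·k·l·sin M ≈ 6.3187.
Circumradius = m/(2 sin M) ≈ 3.9887.

R ≈ 3.989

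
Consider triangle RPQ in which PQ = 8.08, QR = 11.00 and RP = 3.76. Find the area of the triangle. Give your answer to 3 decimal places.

11.078

Semiperimeter s = (8.08 + 11 + 3.76)/2 = 11.42.
Heron's formula: area = √(11.42·3.34·0.42·7.66) ≈ 11.078.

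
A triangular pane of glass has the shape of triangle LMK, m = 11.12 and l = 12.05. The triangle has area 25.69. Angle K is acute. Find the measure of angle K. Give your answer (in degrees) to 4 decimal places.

∠K ≈ 22.5472°

From area = ½·l·m·sin K, we get sin K = 2·area/(l·m) ≈ 0.38344.
Taking the acute solution, ∠K ≈ 22.55°.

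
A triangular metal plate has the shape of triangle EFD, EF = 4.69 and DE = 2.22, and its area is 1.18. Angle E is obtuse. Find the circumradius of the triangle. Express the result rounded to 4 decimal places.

R ≈ 15.1559

From area = ½·DE·EF·sin E, we get sin E = 2·area/(DE·EF) ≈ 0.22667.
Taking the obtuse solution, ∠E ≈ 166.90°.
Law of cosines then gives FD ≈ 6.8707.
Circumradius = FD/(2 sin E) ≈ 15.156.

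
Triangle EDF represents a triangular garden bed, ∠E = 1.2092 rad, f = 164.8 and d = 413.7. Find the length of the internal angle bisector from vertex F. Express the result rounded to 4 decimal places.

391.7646

By the law of cosines, e² = d² + f² − 2·d·f·cos E = 1.5007e+05, so e ≈ 387.39.
Law of cosines again: cos F = (e² + d² − f²)/(2·e·d) ≈ 0.91743, so ∠F ≈ 0.4092 rad.
The bisector from F has length 2·e·d·cos(∠F/2)/(e+d) ≈ 391.76.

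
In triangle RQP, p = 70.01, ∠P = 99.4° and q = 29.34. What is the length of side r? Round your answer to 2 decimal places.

58.95

Law of sines: sin Q = q·sin P/p ≈ 0.41346.
Since p ≥ q, only the acute value applies: ∠Q ≈ 24.42°.
Then ∠R = 180° − ∠P − ∠Q ≈ 56.18°.
Law of sines gives r = p·sin R/sin P ≈ 58.954.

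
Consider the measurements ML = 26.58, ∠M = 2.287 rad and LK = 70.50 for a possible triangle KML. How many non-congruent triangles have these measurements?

1

ML·sin M = 26.58·sin(2.287 rad) ≈ 20.05.
Since ∠M is not acute, a triangle exists only if LK > ML; here LK > ML, so there is exactly one triangle.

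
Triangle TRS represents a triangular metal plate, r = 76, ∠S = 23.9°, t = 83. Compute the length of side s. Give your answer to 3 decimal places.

33.627

By the law of cosines, s² = t² + r² − 2·t·r·cos S = 1130.8, so s ≈ 33.627.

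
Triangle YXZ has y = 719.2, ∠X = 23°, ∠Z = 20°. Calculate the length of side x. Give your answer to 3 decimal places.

412.045

The third angle is ∠Y = 180° − ∠X − ∠Z = 137.00°.
Law of sines: x = y·sin X/sin Y ≈ 412.04.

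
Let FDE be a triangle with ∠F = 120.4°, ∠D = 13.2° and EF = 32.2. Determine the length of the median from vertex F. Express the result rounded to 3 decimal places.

45.102

The third angle is ∠E = 180° − ∠F − ∠D = 46.40°.
Law of sines: DE = EF·sin F/sin D ≈ 121.62.
Law of sines: FD = EF·sin E/sin D ≈ 102.12.
Median from F: ½√(2·EF² + 2·FD² − DE²) ≈ 45.102.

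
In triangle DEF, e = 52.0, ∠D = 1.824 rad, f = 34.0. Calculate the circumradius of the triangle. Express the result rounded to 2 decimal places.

35.58

By the law of cosines, d² = e² + f² − 2·e·f·cos D = 4745.8, so d ≈ 68.89.
Area = ½·e·f·sin D ≈ 855.81.
Circumradius = d/(2 sin D) ≈ 35.579.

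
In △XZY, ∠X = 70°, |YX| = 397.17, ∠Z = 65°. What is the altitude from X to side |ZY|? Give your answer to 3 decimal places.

The third angle is ∠Y = 180° − ∠X − ∠Z = 45.00°.
Law of sines: |ZY| = |YX|·sin X/sin Z ≈ 411.8.
Law of sines: |XZ| = |YX|·sin Y/sin Z ≈ 309.87.
Area = ½·|YX|·|ZY|·sin Y ≈ 57825.
The altitude from X has length 2·area/|ZY| ≈ 280.84.

280.842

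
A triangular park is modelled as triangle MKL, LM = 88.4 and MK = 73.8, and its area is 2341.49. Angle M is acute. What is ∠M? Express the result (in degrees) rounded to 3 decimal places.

∠M ≈ 45.875°

From area = ½·LM·MK·sin M, we get sin M = 2·area/(LM·MK) ≈ 0.71782.
Taking the acute solution, ∠M ≈ 45.87°.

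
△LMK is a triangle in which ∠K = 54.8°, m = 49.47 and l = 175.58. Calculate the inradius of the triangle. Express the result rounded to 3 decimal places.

r ≈ 18.798

By the law of cosines, k² = l² + m² − 2·l·m·cos K = 23262, so k ≈ 152.52.
Area = ½·l·m·sin K ≈ 3548.8.
Semiperimeter s = (175.58+49.47+152.52)/2 = 188.78.
Inradius = area/s = 3548.8/188.78 ≈ 18.798.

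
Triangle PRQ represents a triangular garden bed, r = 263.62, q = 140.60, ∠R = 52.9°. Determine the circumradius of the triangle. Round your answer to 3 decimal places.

165.262

Law of sines: sin Q = q·sin R/r ≈ 0.42539.
Since r ≥ q, only the acute value applies: ∠Q ≈ 25.18°.
Then ∠P = 180° − ∠R − ∠Q ≈ 101.92°.
Law of sines gives p = r·sin P/sin R ≈ 323.39.
Circumradius = r/(2 sin R) ≈ 165.26.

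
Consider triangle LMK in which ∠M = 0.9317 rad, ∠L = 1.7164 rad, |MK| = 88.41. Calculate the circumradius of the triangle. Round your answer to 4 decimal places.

The third angle is ∠K = π − ∠L − ∠M = 0.4935 rad.
Law of sines: |KL| = |MK|·sin M/sin L ≈ 71.72.
Law of sines: |LM| = |MK|·sin K/sin L ≈ 42.328.
Circumradius = |MK|/(2 sin L) ≈ 44.678.

R ≈ 44.6778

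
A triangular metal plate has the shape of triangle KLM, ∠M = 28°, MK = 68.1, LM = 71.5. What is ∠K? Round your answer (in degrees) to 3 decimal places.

By the law of cosines, KL² = LM² + MK² − 2·LM·MK·cos M = 1151.5, so KL ≈ 33.933.
Law of cosines again: cos K = (MK² + KL² − LM²)/(2·MK·KL) ≈ 0.14644, so ∠K ≈ 81.58°.

∠K ≈ 81.579°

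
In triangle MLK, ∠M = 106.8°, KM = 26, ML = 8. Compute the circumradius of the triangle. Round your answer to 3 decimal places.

15.319

By the law of cosines, LK² = KM² + ML² − 2·KM·ML·cos M = 860.24, so LK ≈ 29.33.
Area = ½·KM·ML·sin M ≈ 99.561.
Circumradius = LK/(2 sin M) ≈ 15.319.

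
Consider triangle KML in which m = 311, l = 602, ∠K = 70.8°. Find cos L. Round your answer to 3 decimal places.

By the law of cosines, k² = m² + l² − 2·m·l·cos K = 3.3598e+05, so k ≈ 579.64.
Law of cosines again: cos L = (k² + m² − l²)/(2·k·m) ≈ 0.19499, so ∠L ≈ 78.76°.

cos L ≈ 0.195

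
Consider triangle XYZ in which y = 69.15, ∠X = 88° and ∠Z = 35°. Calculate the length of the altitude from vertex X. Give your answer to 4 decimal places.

The third angle is ∠Y = 180° − ∠Z − ∠X = 57.00°.
Law of sines: x = y·sin X/sin Y ≈ 82.402.
Law of sines: z = y·sin Z/sin Y ≈ 47.292.
Area = ½·y·x·sin Z ≈ 1634.1.
The altitude from X has length 2·area/x ≈ 39.663.

39.6628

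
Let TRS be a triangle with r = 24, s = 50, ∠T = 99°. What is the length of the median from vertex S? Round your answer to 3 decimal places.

By the law of cosines, t² = r² + s² − 2·r·s·cos T = 3451.4, so t ≈ 58.749.
Median from S: ½√(2·t² + 2·r² − s²) ≈ 37.266.

m_S ≈ 37.266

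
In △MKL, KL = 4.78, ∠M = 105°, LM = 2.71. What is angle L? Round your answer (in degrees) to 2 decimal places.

41.80

Law of sines: sin K = LM·sin M/KL ≈ 0.54763.
Since KL ≥ LM, only the acute value applies: ∠K ≈ 33.20°.
Then ∠L = 180° − ∠M − ∠K ≈ 41.80°.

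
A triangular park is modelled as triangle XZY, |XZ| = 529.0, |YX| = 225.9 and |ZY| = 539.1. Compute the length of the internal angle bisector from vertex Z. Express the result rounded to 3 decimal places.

521.946

By the law of cosines, cos Z = (|XZ|² + |ZY|² − |YX|²) / (2·|XZ|·|ZY|) ≈ 0.91071, so ∠Z ≈ 24.40°.
The bisector from Z has length 2·|XZ|·|ZY|·cos(∠Z/2)/(|XZ|+|ZY|) ≈ 521.95.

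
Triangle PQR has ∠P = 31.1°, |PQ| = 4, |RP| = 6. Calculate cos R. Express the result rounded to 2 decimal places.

By the law of cosines, |QR|² = |RP|² + |PQ|² − 2·|RP|·|PQ|·cos P = 10.899, so |QR| ≈ 3.3014.
Law of cosines again: cos R = (|QR|² + |RP|² − |PQ|²)/(2·|QR|·|RP|) ≈ 0.77995, so ∠R ≈ 38.74°.

0.78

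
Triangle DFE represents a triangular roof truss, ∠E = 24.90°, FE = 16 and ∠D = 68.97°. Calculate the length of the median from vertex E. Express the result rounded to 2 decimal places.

m_E ≈ 16.16

The third angle is ∠F = 180° − ∠E − ∠D = 86.13°.
Law of sines: ED = FE·sin F/sin D ≈ 17.103.
Law of sines: DF = FE·sin E/sin D ≈ 7.2173.
Median from E: ½√(2·FE² + 2·ED² − DF²) ≈ 16.163.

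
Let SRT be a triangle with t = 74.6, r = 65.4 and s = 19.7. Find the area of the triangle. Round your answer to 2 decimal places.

area ≈ 603.63

Semiperimeter p = (19.7 + 65.4 + 74.6)/2 = 79.85.
Heron's formula: area = √(79.85·60.15·14.45·5.25) ≈ 603.63.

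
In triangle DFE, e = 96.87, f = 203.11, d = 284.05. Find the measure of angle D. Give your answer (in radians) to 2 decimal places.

By the law of cosines, cos D = (f² + e² − d²) / (2·f·e) ≈ -0.76357, so ∠D ≈ 2.440 rad.

2.44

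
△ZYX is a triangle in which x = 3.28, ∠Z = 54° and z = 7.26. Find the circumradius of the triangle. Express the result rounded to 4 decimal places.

Law of sines: sin X = x·sin Z/z ≈ 0.36551.
Since z ≥ x, only the acute value applies: ∠X ≈ 21.44°.
Then ∠Y = 180° − ∠Z − ∠X ≈ 104.56°.
Law of sines gives y = z·sin Y/sin Z ≈ 8.6856.
Circumradius = z/(2 sin Z) ≈ 4.4869.

4.4869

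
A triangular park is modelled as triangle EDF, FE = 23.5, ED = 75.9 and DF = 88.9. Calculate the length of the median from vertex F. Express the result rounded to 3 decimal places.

Median from F: ½√(2·DF² + 2·FE² − ED²) ≈ 52.797.

m_F ≈ 52.797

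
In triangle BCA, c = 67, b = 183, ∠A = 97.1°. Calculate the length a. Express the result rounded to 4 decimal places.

202.5067

By the law of cosines, a² = b² + c² − 2·b·c·cos A = 41009, so a ≈ 202.51.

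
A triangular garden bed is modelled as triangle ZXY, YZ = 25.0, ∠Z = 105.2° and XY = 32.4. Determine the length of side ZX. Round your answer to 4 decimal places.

Law of sines: sin X = YZ·sin Z/XY ≈ 0.74461.
Since XY ≥ YZ, only the acute value applies: ∠X ≈ 48.13°.
Then ∠Y = 180° − ∠Z − ∠X ≈ 26.67°.
Law of sines gives ZX = XY·sin Y/sin Z ≈ 15.072.

15.0722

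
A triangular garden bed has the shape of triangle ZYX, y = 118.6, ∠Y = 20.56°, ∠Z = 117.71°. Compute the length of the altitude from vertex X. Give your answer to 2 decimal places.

h_X ≈ 105.00

The third angle is ∠X = 180° − ∠Z − ∠Y = 41.73°.
Law of sines: z = y·sin Z/sin Y ≈ 298.98.
Law of sines: x = y·sin X/sin Y ≈ 224.79.
Area = ½·y·z·sin X ≈ 11801.
The altitude from X has length 2·area/x ≈ 105.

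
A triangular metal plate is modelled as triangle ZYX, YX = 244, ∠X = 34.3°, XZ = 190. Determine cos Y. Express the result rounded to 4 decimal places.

By the law of cosines, ZY² = YX² + XZ² − 2·YX·XZ·cos X = 19040, so ZY ≈ 137.99.
Law of cosines again: cos Y = (ZY² + YX² − XZ²)/(2·ZY·YX) ≈ 0.63080, so ∠Y ≈ 50.89°.

0.6308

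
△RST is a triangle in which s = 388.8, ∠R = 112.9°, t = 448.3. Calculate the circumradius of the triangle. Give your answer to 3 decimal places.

By the law of cosines, r² = s² + t² − 2·s·t·cos R = 4.8779e+05, so r ≈ 698.42.
Area = ½·s·t·sin R ≈ 80281.
Circumradius = r/(2 sin R) ≈ 379.09.

379.086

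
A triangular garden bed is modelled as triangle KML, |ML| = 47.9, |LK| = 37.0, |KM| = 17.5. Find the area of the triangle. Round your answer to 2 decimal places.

284.35

Semiperimeter s = (47.9 + 37 + 17.5)/2 = 51.2.
Heron's formula: area = √(51.2·3.3·14.2·33.7) ≈ 284.35.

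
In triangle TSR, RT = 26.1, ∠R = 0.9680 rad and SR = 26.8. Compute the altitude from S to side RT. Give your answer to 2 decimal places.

By the law of cosines, TS² = SR² + RT² − 2·SR·RT·cos R = 606.31, so TS ≈ 24.623.
Area = ½·SR·RT·sin R ≈ 288.1.
The altitude from S has length 2·area/RT ≈ 22.077.

h_S ≈ 22.08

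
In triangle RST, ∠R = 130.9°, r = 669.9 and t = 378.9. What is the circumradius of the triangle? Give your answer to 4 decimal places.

443.1414

Law of sines: sin T = t·sin R/r ≈ 0.42752.
Since r ≥ t, only the acute value applies: ∠T ≈ 25.31°.
Then ∠S = 180° − ∠R − ∠T ≈ 23.79°.
Law of sines gives s = r·sin S/sin R ≈ 357.51.
Circumradius = r/(2 sin R) ≈ 443.14.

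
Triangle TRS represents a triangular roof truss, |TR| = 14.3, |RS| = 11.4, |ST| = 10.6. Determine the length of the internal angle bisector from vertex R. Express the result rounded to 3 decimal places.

t_R ≈ 11.631

By the law of cosines, cos R = (|TR|² + |RS|² − |ST|²) / (2·|TR|·|RS|) ≈ 0.68117, so ∠R ≈ 47.06°.
The bisector from R has length 2·|TR|·|RS|·cos(∠R/2)/(|TR|+|RS|) ≈ 11.631.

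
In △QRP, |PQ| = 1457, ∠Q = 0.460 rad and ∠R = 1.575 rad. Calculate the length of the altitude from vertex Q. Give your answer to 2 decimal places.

The third angle is ∠P = π − ∠Q − ∠R = 1.107 rad.
Law of sines: |RP| = |PQ|·sin Q/sin R ≈ 646.84.
Law of sines: |QR| = |PQ|·sin P/sin R ≈ 1302.8.
Area = ½·|PQ|·|RP|·sin P ≈ 4.2136e+05.
The altitude from Q has length 2·area/|RP| ≈ 1302.8.

1302.82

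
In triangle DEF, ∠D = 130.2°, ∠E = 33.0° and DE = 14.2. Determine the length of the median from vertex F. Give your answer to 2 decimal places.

The third angle is ∠F = 180° − ∠D − ∠E = 16.80°.
Law of sines: EF = DE·sin D/sin F ≈ 37.525.
Law of sines: FD = DE·sin E/sin F ≈ 26.758.
Median from F: ½√(2·EF² + 2·FD² − DE²) ≈ 31.806.

31.81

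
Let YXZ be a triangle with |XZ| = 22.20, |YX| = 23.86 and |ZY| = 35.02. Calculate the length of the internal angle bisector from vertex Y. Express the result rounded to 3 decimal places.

t_Y ≈ 26.773

By the law of cosines, cos Y = (|ZY|² + |YX|² − |XZ|²) / (2·|ZY|·|YX|) ≈ 0.77962, so ∠Y ≈ 38.77°.
The bisector from Y has length 2·|ZY|·|YX|·cos(∠Y/2)/(|ZY|+|YX|) ≈ 26.773.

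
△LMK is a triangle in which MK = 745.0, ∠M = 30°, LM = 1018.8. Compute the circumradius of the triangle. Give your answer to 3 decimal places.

By the law of cosines, KL² = LM² + MK² − 2·LM·MK·cos M = 2.7834e+05, so KL ≈ 527.58.
Area = ½·LM·MK·sin M ≈ 1.8975e+05.
Circumradius = KL/(2 sin M) ≈ 527.58.

R ≈ 527.581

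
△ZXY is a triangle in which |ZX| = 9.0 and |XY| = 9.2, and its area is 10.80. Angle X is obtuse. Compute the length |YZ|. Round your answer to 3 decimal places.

From area = ½·|ZX|·|XY|·sin X, we get sin X = 2·area/(|ZX|·|XY|) ≈ 0.26087.
Taking the obtuse solution, ∠X ≈ 2.878 rad.
Law of cosines then gives |YZ| ≈ 18.042.

18.042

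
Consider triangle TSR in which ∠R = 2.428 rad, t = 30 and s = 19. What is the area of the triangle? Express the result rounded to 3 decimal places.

area ≈ 186.548

Area = ½·t·s·sin R ≈ 186.55.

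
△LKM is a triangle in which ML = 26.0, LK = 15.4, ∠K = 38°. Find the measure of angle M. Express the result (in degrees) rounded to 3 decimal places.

Law of sines: sin M = LK·sin K/ML ≈ 0.36466.
Since ML ≥ LK, only the acute value applies: ∠M ≈ 21.39°.
Then ∠L = 180° − ∠K − ∠M ≈ 120.61°.

21.387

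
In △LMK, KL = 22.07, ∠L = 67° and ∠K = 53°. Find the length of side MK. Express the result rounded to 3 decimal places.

The third angle is ∠M = 180° − ∠K − ∠L = 60.00°.
Law of sines: MK = KL·sin L/sin M ≈ 23.458.

23.458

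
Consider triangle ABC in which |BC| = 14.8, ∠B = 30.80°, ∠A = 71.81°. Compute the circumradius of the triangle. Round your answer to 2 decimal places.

The third angle is ∠C = 180° − ∠A − ∠B = 77.39°.
Law of sines: |CA| = |BC|·sin B/sin A ≈ 7.9769.
Law of sines: |AB| = |BC|·sin C/sin A ≈ 15.203.
Circumradius = |BC|/(2 sin A) ≈ 7.7893.

7.79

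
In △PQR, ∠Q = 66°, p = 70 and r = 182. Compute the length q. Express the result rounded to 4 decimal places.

166.3140

By the law of cosines, q² = r² + p² − 2·r·p·cos Q = 27660, so q ≈ 166.31.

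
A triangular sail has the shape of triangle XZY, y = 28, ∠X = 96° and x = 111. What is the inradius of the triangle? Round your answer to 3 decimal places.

r ≈ 11.952

Law of sines: sin Y = y·sin X/x ≈ 0.25087.
Since x ≥ y, only the acute value applies: ∠Y ≈ 14.53°.
Then ∠Z = 180° − ∠X − ∠Y ≈ 69.47°.
Law of sines gives z = x·sin Z/sin X ≈ 104.52.
Area = ½·x·y·sin Z ≈ 1455.3.
Semiperimeter s = (111+104.52+28)/2 = 121.76.
Inradius = area/s = 1455.3/121.76 ≈ 11.952.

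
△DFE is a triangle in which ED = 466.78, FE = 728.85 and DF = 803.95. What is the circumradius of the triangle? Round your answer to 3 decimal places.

By the law of cosines, cos D = (ED² + DF² − FE²) / (2·ED·DF) ≈ 0.44368, so ∠D ≈ 63.66°.
Circumradius = FE/(2 sin D) ≈ 406.64.

406.640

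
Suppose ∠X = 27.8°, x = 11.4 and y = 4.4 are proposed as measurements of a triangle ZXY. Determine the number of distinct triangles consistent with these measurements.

y·sin X = 4.4·sin(27.8°) ≈ 2.052.
Since x ≥ y, exactly one triangle exists.

1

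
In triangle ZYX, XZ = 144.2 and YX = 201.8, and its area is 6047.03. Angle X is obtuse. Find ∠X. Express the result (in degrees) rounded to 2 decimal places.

From area = ½·YX·XZ·sin X, we get sin X = 2·area/(YX·XZ) ≈ 0.41561.
Taking the obtuse solution, ∠X ≈ 155.44°.

∠X ≈ 155.44°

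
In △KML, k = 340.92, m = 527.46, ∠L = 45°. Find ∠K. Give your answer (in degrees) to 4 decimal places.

40.0885

By the law of cosines, l² = k² + m² − 2·k·m·cos L = 1.4013e+05, so l ≈ 374.35.
Law of cosines again: cos K = (m² + l² − k²)/(2·m·l) ≈ 0.76505, so ∠K ≈ 40.09°.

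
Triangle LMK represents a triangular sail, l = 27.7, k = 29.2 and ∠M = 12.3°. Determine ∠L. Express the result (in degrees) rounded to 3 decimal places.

By the law of cosines, m² = k² + l² − 2·k·l·cos M = 39.383, so m ≈ 6.2756.
Law of cosines again: cos L = (m² + k² − l²)/(2·m·k) ≈ 0.34034, so ∠L ≈ 70.10°.

70.102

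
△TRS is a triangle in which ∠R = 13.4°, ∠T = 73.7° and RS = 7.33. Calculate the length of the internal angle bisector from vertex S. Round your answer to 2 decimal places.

t_S ≈ 1.96

The third angle is ∠S = 180° − ∠T − ∠R = 92.90°.
Law of sines: ST = RS·sin R/sin T ≈ 1.7699.
Law of sines: TR = RS·sin S/sin T ≈ 7.6272.
The bisector from S has length 2·RS·ST·cos(∠S/2)/(RS+ST) ≈ 1.9645.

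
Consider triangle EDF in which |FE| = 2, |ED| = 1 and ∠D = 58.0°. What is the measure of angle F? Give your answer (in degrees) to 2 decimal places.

Law of sines: sin F = |ED|·sin D/|FE| ≈ 0.42402.
Since |FE| ≥ |ED|, only the acute value applies: ∠F ≈ 25.09°.
Then ∠E = 180° − ∠D − ∠F ≈ 96.91°.

25.09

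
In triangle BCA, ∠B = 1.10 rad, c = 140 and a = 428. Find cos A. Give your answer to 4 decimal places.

-0.1405

By the law of cosines, b² = c² + a² − 2·c·a·cos B = 1.4843e+05, so b ≈ 385.26.
Law of cosines again: cos A = (b² + c² − a²)/(2·b·c) ≈ -0.14053, so ∠A ≈ 1.712 rad.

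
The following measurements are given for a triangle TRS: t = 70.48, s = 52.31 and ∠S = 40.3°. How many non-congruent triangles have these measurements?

t·sin S = 70.48·sin(40.3°) ≈ 45.59.
Since t sin S < s < t (45.59 < 52.31 < 70.48), two triangles exist.

2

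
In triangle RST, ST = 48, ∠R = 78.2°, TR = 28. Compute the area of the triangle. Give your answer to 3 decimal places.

area ≈ 618.486

Law of sines: sin S = TR·sin R/ST ≈ 0.57101.
Since ST ≥ TR, only the acute value applies: ∠S ≈ 34.82°.
Then ∠T = 180° − ∠R − ∠S ≈ 66.98°.
Law of sines gives RS = ST·sin T/sin R ≈ 45.131.
Area = ½·ST·TR·sin T ≈ 618.49.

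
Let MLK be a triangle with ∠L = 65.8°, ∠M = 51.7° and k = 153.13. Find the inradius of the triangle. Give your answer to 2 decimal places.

The third angle is ∠K = 180° − ∠M − ∠L = 62.50°.
Law of sines: m = k·sin M/sin K ≈ 135.48.
Law of sines: l = k·sin L/sin K ≈ 157.46.
Area = ½·k·m·sin L ≈ 9461.5.
Semiperimeter s = (135.48+157.46+153.13)/2 = 223.04.
Inradius = area/s = 9461.5/223.04 ≈ 42.421.

42.42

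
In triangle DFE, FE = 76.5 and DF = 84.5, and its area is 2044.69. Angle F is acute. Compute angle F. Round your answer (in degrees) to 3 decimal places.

From area = ½·DF·FE·sin F, we get sin F = 2·area/(DF·FE) ≈ 0.63261.
Taking the acute solution, ∠F ≈ 39.24°.

∠F ≈ 39.243°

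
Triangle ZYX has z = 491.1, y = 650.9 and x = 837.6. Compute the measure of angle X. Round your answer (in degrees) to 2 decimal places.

By the law of cosines, cos X = (z² + y² − x²) / (2·z·y) ≈ -0.05744, so ∠X ≈ 93.29°.

∠X ≈ 93.29°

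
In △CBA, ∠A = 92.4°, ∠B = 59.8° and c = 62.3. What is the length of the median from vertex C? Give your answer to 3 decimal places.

m_C ≈ 120.831

The third angle is ∠C = 180° − ∠B − ∠A = 27.80°.
Law of sines: b = c·sin B/sin C ≈ 115.45.
Law of sines: a = c·sin A/sin C ≈ 133.46.
Median from C: ½√(2·b² + 2·a² − c²) ≈ 120.83.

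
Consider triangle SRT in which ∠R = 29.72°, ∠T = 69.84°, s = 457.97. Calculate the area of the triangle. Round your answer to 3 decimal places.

The third angle is ∠S = 180° − ∠R − ∠T = 80.44°.
Law of sines: r = s·sin R/sin S ≈ 230.24.
Law of sines: t = s·sin T/sin S ≈ 435.97.
Area = ½·s·r·sin T ≈ 49492.

area ≈ 49491.806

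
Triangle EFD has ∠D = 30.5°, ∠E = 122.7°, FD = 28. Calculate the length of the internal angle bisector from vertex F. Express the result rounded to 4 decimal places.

20.4947

The third angle is ∠F = 180° − ∠D − ∠E = 26.80°.
Law of sines: DE = FD·sin F/sin E ≈ 15.002.
Law of sines: EF = FD·sin D/sin E ≈ 16.888.
The bisector from F has length 2·EF·FD·cos(∠F/2)/(EF+FD) ≈ 20.495.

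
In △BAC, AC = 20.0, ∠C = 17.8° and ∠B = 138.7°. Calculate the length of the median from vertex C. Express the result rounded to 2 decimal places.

The third angle is ∠A = 180° − ∠C − ∠B = 23.50°.
Law of sines: CB = AC·sin A/sin B ≈ 12.083.
Law of sines: BA = AC·sin C/sin B ≈ 9.2635.
Median from C: ½√(2·AC² + 2·CB² − BA²) ≈ 15.86.

m_C ≈ 15.86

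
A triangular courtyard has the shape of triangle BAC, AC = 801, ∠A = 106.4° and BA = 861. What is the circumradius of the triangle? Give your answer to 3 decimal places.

R ≈ 693.882

By the law of cosines, CB² = BA² + AC² − 2·BA·AC·cos A = 1.7724e+06, so CB ≈ 1331.3.
Area = ½·BA·AC·sin A ≈ 3.308e+05.
Circumradius = CB/(2 sin A) ≈ 693.88.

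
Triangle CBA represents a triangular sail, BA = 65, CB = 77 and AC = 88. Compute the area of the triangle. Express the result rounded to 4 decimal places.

area ≈ 2428.8886

Semiperimeter s = (65 + 88 + 77)/2 = 115.
Heron's formula: area = √(115·50·27·38) ≈ 2428.9.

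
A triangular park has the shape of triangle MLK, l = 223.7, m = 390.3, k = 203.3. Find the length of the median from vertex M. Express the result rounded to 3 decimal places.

87.194

Median from M: ½√(2·l² + 2·k² − m²) ≈ 87.194.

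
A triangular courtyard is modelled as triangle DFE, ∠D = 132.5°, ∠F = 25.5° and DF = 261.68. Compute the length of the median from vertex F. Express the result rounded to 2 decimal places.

The third angle is ∠E = 180° − ∠D − ∠F = 22.00°.
Law of sines: FE = DF·sin D/sin E ≈ 515.02.
Law of sines: ED = DF·sin F/sin E ≈ 300.73.
Median from F: ½√(2·DF² + 2·FE² − ED²) ≈ 379.81.

m_F ≈ 379.81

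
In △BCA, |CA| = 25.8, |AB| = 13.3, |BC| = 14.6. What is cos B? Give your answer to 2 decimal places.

-0.71

By the law of cosines, cos B = (|AB|² + |BC|² − |CA|²) / (2·|AB|·|BC|) ≈ -0.70963, so ∠B ≈ 135.20°.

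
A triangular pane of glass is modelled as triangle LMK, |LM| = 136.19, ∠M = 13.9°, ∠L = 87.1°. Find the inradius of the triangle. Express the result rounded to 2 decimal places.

14.71

The third angle is ∠K = 180° − ∠L − ∠M = 79.00°.
Law of sines: |MK| = |LM|·sin L/sin K ≈ 138.56.
Law of sines: |KL| = |LM|·sin M/sin K ≈ 33.329.
Area = ½·|LM|·|MK|·sin M ≈ 2266.6.
Semiperimeter s = (138.56+33.329+136.19)/2 = 154.04.
Inradius = area/s = 2266.6/154.04 ≈ 14.715.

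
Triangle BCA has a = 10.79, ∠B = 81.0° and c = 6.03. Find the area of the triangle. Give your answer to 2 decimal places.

area ≈ 32.13

Area = ½·c·a·sin B ≈ 32.131.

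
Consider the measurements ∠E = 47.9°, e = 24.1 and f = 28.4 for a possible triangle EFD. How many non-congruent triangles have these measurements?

f·sin E = 28.4·sin(47.9°) ≈ 21.07.
Since f sin E < e < f (21.07 < 24.1 < 28.4), two triangles exist.

2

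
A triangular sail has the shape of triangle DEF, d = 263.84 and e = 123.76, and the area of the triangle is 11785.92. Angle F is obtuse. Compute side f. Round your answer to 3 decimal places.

360.721

From area = ½·d·e·sin F, we get sin F = 2·area/(d·e) ≈ 0.72189.
Taking the obtuse solution, ∠F ≈ 2.335 rad.
Law of cosines then gives f ≈ 360.72.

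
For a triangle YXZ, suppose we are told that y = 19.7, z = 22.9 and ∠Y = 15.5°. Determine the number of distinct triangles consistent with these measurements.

2

z·sin Y = 22.9·sin(15.5°) ≈ 6.12.
Since z sin Y < y < z (6.12 < 19.7 < 22.9), two triangles exist.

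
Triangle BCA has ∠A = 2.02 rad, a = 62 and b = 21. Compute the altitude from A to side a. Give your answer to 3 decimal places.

Law of sines: sin B = b·sin A/a ≈ 0.30511.
Since a ≥ b, only the acute value applies: ∠B ≈ 0.310 rad.
Then ∠C = π − ∠A − ∠B ≈ 0.812 rad.
Law of sines gives c = a·sin C/sin A ≈ 49.924.
Area = ½·a·b·sin C ≈ 472.2.
The altitude from A has length 2·area/a ≈ 15.232.

15.232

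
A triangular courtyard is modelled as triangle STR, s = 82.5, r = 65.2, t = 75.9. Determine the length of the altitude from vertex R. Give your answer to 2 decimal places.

71.81

Semiperimeter p = (82.5 + 75.9 + 65.2)/2 = 111.8.
Heron's formula: area = √(111.8·29.3·35.9·46.6) ≈ 2341.
The altitude from R has length 2·area/r ≈ 71.809.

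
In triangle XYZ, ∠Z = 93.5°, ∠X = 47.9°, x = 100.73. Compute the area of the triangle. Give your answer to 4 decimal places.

area ≈ 4257.8258

The third angle is ∠Y = 180° − ∠Z − ∠X = 38.60°.
Law of sines: y = x·sin Y/sin X ≈ 84.697.
Law of sines: z = x·sin Z/sin X ≈ 135.51.
Area = ½·x·y·sin Z ≈ 4257.8.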